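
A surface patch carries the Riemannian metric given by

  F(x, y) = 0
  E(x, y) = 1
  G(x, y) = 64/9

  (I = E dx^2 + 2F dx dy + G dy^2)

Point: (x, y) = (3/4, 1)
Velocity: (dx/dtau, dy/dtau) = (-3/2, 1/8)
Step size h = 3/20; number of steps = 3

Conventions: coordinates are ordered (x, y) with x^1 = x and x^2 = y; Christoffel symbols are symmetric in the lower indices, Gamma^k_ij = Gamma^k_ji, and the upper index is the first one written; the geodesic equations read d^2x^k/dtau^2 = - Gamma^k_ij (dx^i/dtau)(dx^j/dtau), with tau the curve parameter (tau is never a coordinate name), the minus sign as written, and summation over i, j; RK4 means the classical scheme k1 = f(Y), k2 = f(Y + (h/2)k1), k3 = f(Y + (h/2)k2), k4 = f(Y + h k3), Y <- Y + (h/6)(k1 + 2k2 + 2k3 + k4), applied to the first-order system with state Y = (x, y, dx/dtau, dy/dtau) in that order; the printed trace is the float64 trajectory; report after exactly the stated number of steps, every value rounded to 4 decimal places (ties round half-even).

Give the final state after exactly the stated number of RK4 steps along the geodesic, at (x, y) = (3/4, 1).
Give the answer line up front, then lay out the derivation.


Answer: x = 0.0750, y = 1.0563, dx/dtau = -1.5000, dy/dtau = 0.1250

f(Y) = (dx/dtau, dy/dtau, -Gamma^x_ij Y'^i Y'^j, -Gamma^y_ij Y'^i Y'^j) with the Gammas evaluated at the stage position; h = 0.150000; intermediate values shown to 6 dp
step 0: x = 0.7500, y = 1.0000, dx/dtau = -1.5000, dy/dtau = 0.1250
step 1:
  k1: at (x, y) = (0.750000, 1.000000), (dx/dtau, dy/dtau) = (-1.500000, 0.125000); Gamma_xxx = 0.000000, Gamma_xxy = 0.000000, Gamma_xyy = 0.000000, Gamma_yxx = 0.000000, Gamma_yxy = 0.000000, Gamma_yyy = 0.000000; k1 = (-1.500000, 0.125000, 0.000000, 0.000000)
  k2: at (x, y) = (0.637500, 1.009375), (dx/dtau, dy/dtau) = (-1.500000, 0.125000); Gamma_xxx = 0.000000, Gamma_xxy = 0.000000, Gamma_xyy = 0.000000, Gamma_yxx = 0.000000, Gamma_yxy = 0.000000, Gamma_yyy = 0.000000; k2 = (-1.500000, 0.125000, 0.000000, 0.000000)
  k3: at (x, y) = (0.637500, 1.009375), (dx/dtau, dy/dtau) = (-1.500000, 0.125000); Gamma_xxx = 0.000000, Gamma_xxy = 0.000000, Gamma_xyy = 0.000000, Gamma_yxx = 0.000000, Gamma_yxy = 0.000000, Gamma_yyy = 0.000000; k3 = (-1.500000, 0.125000, 0.000000, 0.000000)
  k4: at (x, y) = (0.525000, 1.018750), (dx/dtau, dy/dtau) = (-1.500000, 0.125000); Gamma_xxx = 0.000000, Gamma_xxy = 0.000000, Gamma_xyy = 0.000000, Gamma_yxx = 0.000000, Gamma_yxy = 0.000000, Gamma_yyy = 0.000000; k4 = (-1.500000, 0.125000, 0.000000, 0.000000)
  Y <- Y + (h/6)(k1 + 2k2 + 2k3 + k4): x = 0.5250, y = 1.0188, dx/dtau = -1.5000, dy/dtau = 0.1250
step 2:
  k1: at (x, y) = (0.525000, 1.018750), (dx/dtau, dy/dtau) = (-1.500000, 0.125000); Gamma_xxx = 0.000000, Gamma_xxy = 0.000000, Gamma_xyy = 0.000000, Gamma_yxx = 0.000000, Gamma_yxy = 0.000000, Gamma_yyy = 0.000000; k1 = (-1.500000, 0.125000, 0.000000, 0.000000)
  k2: at (x, y) = (0.412500, 1.028125), (dx/dtau, dy/dtau) = (-1.500000, 0.125000); Gamma_xxx = 0.000000, Gamma_xxy = 0.000000, Gamma_xyy = 0.000000, Gamma_yxx = 0.000000, Gamma_yxy = 0.000000, Gamma_yyy = 0.000000; k2 = (-1.500000, 0.125000, 0.000000, 0.000000)
  k3: at (x, y) = (0.412500, 1.028125), (dx/dtau, dy/dtau) = (-1.500000, 0.125000); Gamma_xxx = 0.000000, Gamma_xxy = 0.000000, Gamma_xyy = 0.000000, Gamma_yxx = 0.000000, Gamma_yxy = 0.000000, Gamma_yyy = 0.000000; k3 = (-1.500000, 0.125000, 0.000000, 0.000000)
  k4: at (x, y) = (0.300000, 1.037500), (dx/dtau, dy/dtau) = (-1.500000, 0.125000); Gamma_xxx = 0.000000, Gamma_xxy = 0.000000, Gamma_xyy = 0.000000, Gamma_yxx = 0.000000, Gamma_yxy = 0.000000, Gamma_yyy = 0.000000; k4 = (-1.500000, 0.125000, 0.000000, 0.000000)
  Y <- Y + (h/6)(k1 + 2k2 + 2k3 + k4): x = 0.3000, y = 1.0375, dx/dtau = -1.5000, dy/dtau = 0.1250
step 3:
  k1: at (x, y) = (0.300000, 1.037500), (dx/dtau, dy/dtau) = (-1.500000, 0.125000); Gamma_xxx = 0.000000, Gamma_xxy = 0.000000, Gamma_xyy = 0.000000, Gamma_yxx = 0.000000, Gamma_yxy = 0.000000, Gamma_yyy = 0.000000; k1 = (-1.500000, 0.125000, 0.000000, 0.000000)
  k2: at (x, y) = (0.187500, 1.046875), (dx/dtau, dy/dtau) = (-1.500000, 0.125000); Gamma_xxx = 0.000000, Gamma_xxy = 0.000000, Gamma_xyy = 0.000000, Gamma_yxx = 0.000000, Gamma_yxy = 0.000000, Gamma_yyy = 0.000000; k2 = (-1.500000, 0.125000, 0.000000, 0.000000)
  k3: at (x, y) = (0.187500, 1.046875), (dx/dtau, dy/dtau) = (-1.500000, 0.125000); Gamma_xxx = 0.000000, Gamma_xxy = 0.000000, Gamma_xyy = 0.000000, Gamma_yxx = 0.000000, Gamma_yxy = 0.000000, Gamma_yyy = 0.000000; k3 = (-1.500000, 0.125000, 0.000000, 0.000000)
  k4: at (x, y) = (0.075000, 1.056250), (dx/dtau, dy/dtau) = (-1.500000, 0.125000); Gamma_xxx = 0.000000, Gamma_xxy = 0.000000, Gamma_xyy = 0.000000, Gamma_yxx = 0.000000, Gamma_yxy = 0.000000, Gamma_yyy = 0.000000; k4 = (-1.500000, 0.125000, 0.000000, 0.000000)
  Y <- Y + (h/6)(k1 + 2k2 + 2k3 + k4): x = 0.0750, y = 1.0563, dx/dtau = -1.5000, dy/dtau = 0.1250


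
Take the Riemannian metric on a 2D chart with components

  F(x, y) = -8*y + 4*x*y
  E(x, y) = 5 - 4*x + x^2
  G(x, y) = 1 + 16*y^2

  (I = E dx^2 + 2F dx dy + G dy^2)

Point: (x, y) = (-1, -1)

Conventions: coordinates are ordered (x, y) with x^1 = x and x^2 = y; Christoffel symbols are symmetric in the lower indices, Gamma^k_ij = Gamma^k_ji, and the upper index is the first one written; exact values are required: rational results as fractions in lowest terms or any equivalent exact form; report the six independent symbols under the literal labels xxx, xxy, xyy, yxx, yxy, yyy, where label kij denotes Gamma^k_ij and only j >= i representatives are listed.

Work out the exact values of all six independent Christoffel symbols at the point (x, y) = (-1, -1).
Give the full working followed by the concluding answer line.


E = 10, F = 12, G = 17 at the point
E_x = -6, E_y = 0, F_x = -4, F_y = -12, G_x = 0, G_y = -32
EG - F^2 = 26;  g^inv = (1/26) * [[17, -12], [-12, 10]]
first-kind symbols [ij,l] = (1/2)(d_i g_jl + d_j g_il - d_l g_ij): [xx,x] = E_x/2 = -3, [xx,y] = F_x - E_y/2 = -4, [xy,x] = E_y/2 = 0, [xy,y] = G_x/2 = 0, [yy,x] = F_y - G_x/2 = -12, [yy,y] = G_y/2 = -16
Gamma^x_ij = (G*[ij,x] - F*[ij,y])/(EG - F^2), Gamma^y_ij = (E*[ij,y] - F*[ij,x])/(EG - F^2)

Answer: Gamma_xxx = -3/26, Gamma_xxy = 0, Gamma_xyy = -6/13, Gamma_yxx = -2/13, Gamma_yxy = 0, Gamma_yyy = -8/13


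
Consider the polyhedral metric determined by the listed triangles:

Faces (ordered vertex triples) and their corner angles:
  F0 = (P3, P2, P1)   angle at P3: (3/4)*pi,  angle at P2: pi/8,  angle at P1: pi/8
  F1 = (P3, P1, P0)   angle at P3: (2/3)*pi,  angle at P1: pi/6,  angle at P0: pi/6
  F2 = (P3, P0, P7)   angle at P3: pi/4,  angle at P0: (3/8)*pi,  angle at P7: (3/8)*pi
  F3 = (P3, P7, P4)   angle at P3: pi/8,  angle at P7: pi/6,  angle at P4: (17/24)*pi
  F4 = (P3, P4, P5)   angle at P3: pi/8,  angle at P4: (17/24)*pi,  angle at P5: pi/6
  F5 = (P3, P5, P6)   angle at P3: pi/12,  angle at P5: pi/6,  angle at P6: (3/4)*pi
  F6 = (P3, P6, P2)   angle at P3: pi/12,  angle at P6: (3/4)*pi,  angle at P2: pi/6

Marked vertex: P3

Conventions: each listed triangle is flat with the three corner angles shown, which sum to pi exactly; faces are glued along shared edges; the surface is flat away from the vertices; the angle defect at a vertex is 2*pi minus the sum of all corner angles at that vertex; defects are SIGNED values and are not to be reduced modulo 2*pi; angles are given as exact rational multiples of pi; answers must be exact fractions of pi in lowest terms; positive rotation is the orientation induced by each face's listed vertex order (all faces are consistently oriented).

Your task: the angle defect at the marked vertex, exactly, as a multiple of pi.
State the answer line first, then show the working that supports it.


Answer: defect(P3) = -pi/12

Sum of corner angles at P3: (25/12)*pi
defect = 2*pi - (25/12)*pi


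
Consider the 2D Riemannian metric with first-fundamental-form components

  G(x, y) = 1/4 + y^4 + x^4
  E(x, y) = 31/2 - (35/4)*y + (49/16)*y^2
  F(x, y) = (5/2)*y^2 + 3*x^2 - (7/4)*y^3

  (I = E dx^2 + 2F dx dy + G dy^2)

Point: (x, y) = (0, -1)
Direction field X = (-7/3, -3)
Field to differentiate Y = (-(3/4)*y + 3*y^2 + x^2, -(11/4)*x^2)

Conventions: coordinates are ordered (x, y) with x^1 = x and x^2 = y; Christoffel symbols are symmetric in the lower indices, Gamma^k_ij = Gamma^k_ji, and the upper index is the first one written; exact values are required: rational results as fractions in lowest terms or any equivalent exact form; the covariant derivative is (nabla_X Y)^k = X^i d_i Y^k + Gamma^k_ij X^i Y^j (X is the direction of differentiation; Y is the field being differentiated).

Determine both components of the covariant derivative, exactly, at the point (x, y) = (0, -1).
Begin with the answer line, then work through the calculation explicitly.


Answer: (nabla_X Y)^x = 25847/588, (nabla_X Y)^y = -312035/2352

E = 437/16, F = 17/4, G = 5/4 at the point
E_x = 0, E_y = -119/8, F_x = 0, F_y = -41/4, G_x = 0, G_y = -4
EG - F^2 = 1029/64;  g^inv = (64/1029) * [[5/4, -17/4], [-17/4, 437/16]]
first-kind symbols [ij,l] = (1/2)(d_i g_jl + d_j g_il - d_l g_ij): [xx,x] = E_x/2 = 0, [xx,y] = F_x - E_y/2 = 119/16, [xy,x] = E_y/2 = -119/16, [xy,y] = G_x/2 = 0, [yy,x] = F_y - G_x/2 = -41/4, [yy,y] = G_y/2 = -2
Gamma^x_ij = (G*[ij,x] - F*[ij,y])/(EG - F^2), Gamma^y_ij = (E*[ij,y] - F*[ij,x])/(EG - F^2)
Gamma_xxx = -289/147, Gamma_xxy = -85/147, Gamma_xyy = -92/343, Gamma_yxx = 7429/588, Gamma_yxy = 289/147, Gamma_yyy = -236/343
X = (-7/3, -3), Y = (15/4, 0) at the point


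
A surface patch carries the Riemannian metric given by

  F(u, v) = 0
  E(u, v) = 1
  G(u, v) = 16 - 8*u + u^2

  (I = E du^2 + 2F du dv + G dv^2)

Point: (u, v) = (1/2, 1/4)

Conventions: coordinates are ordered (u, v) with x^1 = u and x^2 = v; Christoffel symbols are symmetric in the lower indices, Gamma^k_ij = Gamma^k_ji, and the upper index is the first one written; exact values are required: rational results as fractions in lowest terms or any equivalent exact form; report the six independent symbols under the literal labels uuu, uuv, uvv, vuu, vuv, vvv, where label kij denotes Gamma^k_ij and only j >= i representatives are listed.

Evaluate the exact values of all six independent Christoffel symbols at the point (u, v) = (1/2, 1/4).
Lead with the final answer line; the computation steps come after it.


Answer: Gamma_uuu = 0, Gamma_uuv = 0, Gamma_uvv = 7/2, Gamma_vuu = 0, Gamma_vuv = -2/7, Gamma_vvv = 0

E = 1, F = 0, G = 49/4 at the point
E_u = 0, E_v = 0, F_u = 0, F_v = 0, G_u = -7, G_v = 0
EG - F^2 = 49/4;  g^inv = (4/49) * [[49/4, 0], [0, 1]]
first-kind symbols [ij,l] = (1/2)(d_i g_jl + d_j g_il - d_l g_ij): [uu,u] = E_u/2 = 0, [uu,v] = F_u - E_v/2 = 0, [uv,u] = E_v/2 = 0, [uv,v] = G_u/2 = -7/2, [vv,u] = F_v - G_u/2 = 7/2, [vv,v] = G_v/2 = 0
Gamma^u_ij = (G*[ij,u] - F*[ij,v])/(EG - F^2), Gamma^v_ij = (E*[ij,v] - F*[ij,u])/(EG - F^2)


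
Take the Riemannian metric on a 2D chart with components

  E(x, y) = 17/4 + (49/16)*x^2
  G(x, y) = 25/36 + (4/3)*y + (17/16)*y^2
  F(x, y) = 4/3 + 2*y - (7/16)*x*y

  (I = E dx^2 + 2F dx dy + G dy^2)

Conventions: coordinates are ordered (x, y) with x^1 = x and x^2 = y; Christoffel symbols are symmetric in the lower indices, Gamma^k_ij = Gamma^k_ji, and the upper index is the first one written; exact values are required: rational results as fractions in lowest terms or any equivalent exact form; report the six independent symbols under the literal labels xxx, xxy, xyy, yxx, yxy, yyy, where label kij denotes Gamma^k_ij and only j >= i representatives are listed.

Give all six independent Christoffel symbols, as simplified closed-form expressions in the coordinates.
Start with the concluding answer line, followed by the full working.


Answer: Gamma_xxx = (1764*x*y^2 + 2352*x*y + 1225*x + 504*y^2 + 336*y)/(1764*x^2*y^2 + 2352*x^2*y + 1225*x^2 + 1008*x*y^2 + 672*x*y + 297*y^2 + 192*y + 676), Gamma_xxy = 0, Gamma_xyy = (-168*x*y - 175*x - 48*y + 288)/(1764*x^2*y^2 + 2352*x^2*y + 1225*x^2 + 1008*x*y^2 + 672*x*y + 297*y^2 + 192*y + 676), Gamma_yxx = (-3528*x*y - 2352*x - 1071*y)/(1764*x^2*y^2 + 2352*x^2*y + 1225*x^2 + 1008*x*y^2 + 672*x*y + 297*y^2 + 192*y + 676), Gamma_yxy = 0, Gamma_yyy = (1764*x^2*y + 1176*x^2 + 1008*x*y + 336*x + 297*y + 96)/(1764*x^2*y^2 + 2352*x^2*y + 1225*x^2 + 1008*x*y^2 + 672*x*y + 297*y^2 + 192*y + 676)

E = 17/4 + (49/16)*x^2; F = 4/3 + 2*y - (7/16)*x*y; G = 25/36 + (4/3)*y + (17/16)*y^2
Gamma^k_ij = (1/2) g^{kl} (d_i g_jl + d_j g_il - d_l g_ij), with g^inv = (1/(EG-F^2)) [[G, -F], [-F, E]]
first partials: E_x = (49/8)*x, E_y = 0, F_x = -(7/16)*y, F_y = 2 - (7/16)*x, G_x = 0, G_y = 4/3 + (17/8)*y
D = EG - F^2 = 169/144 + (1/3)*y + (33/64)*y^2 + (7/6)*x*y + (1225/576)*x^2 + (7/4)*x*y^2 + (49/12)*x^2*y + (49/16)*x^2*y^2
expanded: Gamma^x_xx = (G E_x - 2F F_x + F E_y)/(2D), Gamma^x_xy = (G E_y - F G_x)/(2D), Gamma^x_yy = (2G F_y - G G_x - F G_y)/(2D), Gamma^y_xx = (2E F_x - E E_y - F E_x)/(2D), Gamma^y_xy = (E G_x - F E_y)/(2D), Gamma^y_yy = (E G_y - 2F F_y + F G_x)/(2D); substitute and cancel common factors


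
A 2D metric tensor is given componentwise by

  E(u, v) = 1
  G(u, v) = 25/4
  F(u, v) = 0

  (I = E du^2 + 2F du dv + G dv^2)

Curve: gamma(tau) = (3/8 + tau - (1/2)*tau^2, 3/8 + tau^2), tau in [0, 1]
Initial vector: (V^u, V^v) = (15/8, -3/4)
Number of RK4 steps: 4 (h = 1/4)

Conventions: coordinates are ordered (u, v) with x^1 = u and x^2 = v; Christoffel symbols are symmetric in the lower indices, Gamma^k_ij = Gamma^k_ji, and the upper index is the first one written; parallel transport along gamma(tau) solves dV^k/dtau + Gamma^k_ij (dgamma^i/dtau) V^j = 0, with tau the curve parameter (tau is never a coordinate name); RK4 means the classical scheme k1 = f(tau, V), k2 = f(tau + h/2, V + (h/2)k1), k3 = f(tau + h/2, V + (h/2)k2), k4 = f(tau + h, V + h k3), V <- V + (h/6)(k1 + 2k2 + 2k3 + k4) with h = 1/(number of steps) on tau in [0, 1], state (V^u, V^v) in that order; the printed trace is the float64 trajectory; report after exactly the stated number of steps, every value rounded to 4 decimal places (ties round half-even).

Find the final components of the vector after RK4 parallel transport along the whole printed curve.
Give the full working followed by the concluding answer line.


gamma'(tau) = (1 - tau, 2*tau); f(tau, V)^k = -Gamma^k_ij(gamma(tau)) gamma'^i(tau) V^j; h = 1/4; intermediate values shown to 6 dp
curve data and Christoffel symbols at the stage parameters:
  tau = 0.000000: gamma = (0.375000, 0.375000), gamma' = (1.000000, 0.000000); Gamma_uuu = 0.000000, Gamma_uuv = 0.000000, Gamma_uvv = 0.000000, Gamma_vuu = 0.000000, Gamma_vuv = 0.000000, Gamma_vvv = 0.000000
  tau = 0.125000: gamma = (0.492188, 0.390625), gamma' = (0.875000, 0.250000); Gamma_uuu = 0.000000, Gamma_uuv = 0.000000, Gamma_uvv = 0.000000, Gamma_vuu = 0.000000, Gamma_vuv = 0.000000, Gamma_vvv = 0.000000
  tau = 0.250000: gamma = (0.593750, 0.437500), gamma' = (0.750000, 0.500000); Gamma_uuu = 0.000000, Gamma_uuv = 0.000000, Gamma_uvv = 0.000000, Gamma_vuu = 0.000000, Gamma_vuv = 0.000000, Gamma_vvv = 0.000000
  tau = 0.375000: gamma = (0.679688, 0.515625), gamma' = (0.625000, 0.750000); Gamma_uuu = 0.000000, Gamma_uuv = 0.000000, Gamma_uvv = 0.000000, Gamma_vuu = 0.000000, Gamma_vuv = 0.000000, Gamma_vvv = 0.000000
  tau = 0.500000: gamma = (0.750000, 0.625000), gamma' = (0.500000, 1.000000); Gamma_uuu = 0.000000, Gamma_uuv = 0.000000, Gamma_uvv = 0.000000, Gamma_vuu = 0.000000, Gamma_vuv = 0.000000, Gamma_vvv = 0.000000
  tau = 0.625000: gamma = (0.804688, 0.765625), gamma' = (0.375000, 1.250000); Gamma_uuu = 0.000000, Gamma_uuv = 0.000000, Gamma_uvv = 0.000000, Gamma_vuu = 0.000000, Gamma_vuv = 0.000000, Gamma_vvv = 0.000000
  tau = 0.750000: gamma = (0.843750, 0.937500), gamma' = (0.250000, 1.500000); Gamma_uuu = 0.000000, Gamma_uuv = 0.000000, Gamma_uvv = 0.000000, Gamma_vuu = 0.000000, Gamma_vuv = 0.000000, Gamma_vvv = 0.000000
  tau = 0.875000: gamma = (0.867188, 1.140625), gamma' = (0.125000, 1.750000); Gamma_uuu = 0.000000, Gamma_uuv = 0.000000, Gamma_uvv = 0.000000, Gamma_vuu = 0.000000, Gamma_vuv = 0.000000, Gamma_vvv = 0.000000
  tau = 1.000000: gamma = (0.875000, 1.375000), gamma' = (0.000000, 2.000000); Gamma_uuu = 0.000000, Gamma_uuv = 0.000000, Gamma_uvv = 0.000000, Gamma_vuu = 0.000000, Gamma_vuv = 0.000000, Gamma_vvv = 0.000000
step 0: V^u = 1.8750, V^v = -0.7500
step 1: k1 = (0.000000, 0.000000), k2 = (0.000000, 0.000000), k3 = (0.000000, 0.000000), k4 = (0.000000, 0.000000); V <- V + (h/6)(k1 + 2k2 + 2k3 + k4): V^u = 1.8750, V^v = -0.7500
step 2: k1 = (0.000000, 0.000000), k2 = (0.000000, 0.000000), k3 = (0.000000, 0.000000), k4 = (0.000000, 0.000000); V <- V + (h/6)(k1 + 2k2 + 2k3 + k4): V^u = 1.8750, V^v = -0.7500
step 3: k1 = (0.000000, 0.000000), k2 = (0.000000, 0.000000), k3 = (0.000000, 0.000000), k4 = (0.000000, 0.000000); V <- V + (h/6)(k1 + 2k2 + 2k3 + k4): V^u = 1.8750, V^v = -0.7500
step 4: k1 = (0.000000, 0.000000), k2 = (0.000000, 0.000000), k3 = (0.000000, 0.000000), k4 = (0.000000, 0.000000); V <- V + (h/6)(k1 + 2k2 + 2k3 + k4): V^u = 1.8750, V^v = -0.7500

Answer: V^u = 1.8750, V^v = -0.7500


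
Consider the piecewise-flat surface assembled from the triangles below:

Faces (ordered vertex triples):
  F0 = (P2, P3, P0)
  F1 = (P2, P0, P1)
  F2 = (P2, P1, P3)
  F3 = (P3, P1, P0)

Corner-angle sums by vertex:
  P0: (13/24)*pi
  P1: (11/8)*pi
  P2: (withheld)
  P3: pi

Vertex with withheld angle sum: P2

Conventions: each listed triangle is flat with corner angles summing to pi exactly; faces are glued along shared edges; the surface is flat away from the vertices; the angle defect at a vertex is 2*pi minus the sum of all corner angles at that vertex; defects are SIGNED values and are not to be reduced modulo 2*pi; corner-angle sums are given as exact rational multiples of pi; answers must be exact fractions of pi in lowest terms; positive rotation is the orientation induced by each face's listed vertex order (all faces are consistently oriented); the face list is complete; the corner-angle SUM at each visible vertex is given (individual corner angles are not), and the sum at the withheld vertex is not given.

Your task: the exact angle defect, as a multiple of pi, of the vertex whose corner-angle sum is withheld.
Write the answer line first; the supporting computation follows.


Answer: defect(P2) = (11/12)*pi

V = 4, E = 6, F = 4; chi = V - E + F = 2
Gauss-Bonnet: total defect = 2*pi*chi = 4*pi; visible defects sum to (37/12)*pi


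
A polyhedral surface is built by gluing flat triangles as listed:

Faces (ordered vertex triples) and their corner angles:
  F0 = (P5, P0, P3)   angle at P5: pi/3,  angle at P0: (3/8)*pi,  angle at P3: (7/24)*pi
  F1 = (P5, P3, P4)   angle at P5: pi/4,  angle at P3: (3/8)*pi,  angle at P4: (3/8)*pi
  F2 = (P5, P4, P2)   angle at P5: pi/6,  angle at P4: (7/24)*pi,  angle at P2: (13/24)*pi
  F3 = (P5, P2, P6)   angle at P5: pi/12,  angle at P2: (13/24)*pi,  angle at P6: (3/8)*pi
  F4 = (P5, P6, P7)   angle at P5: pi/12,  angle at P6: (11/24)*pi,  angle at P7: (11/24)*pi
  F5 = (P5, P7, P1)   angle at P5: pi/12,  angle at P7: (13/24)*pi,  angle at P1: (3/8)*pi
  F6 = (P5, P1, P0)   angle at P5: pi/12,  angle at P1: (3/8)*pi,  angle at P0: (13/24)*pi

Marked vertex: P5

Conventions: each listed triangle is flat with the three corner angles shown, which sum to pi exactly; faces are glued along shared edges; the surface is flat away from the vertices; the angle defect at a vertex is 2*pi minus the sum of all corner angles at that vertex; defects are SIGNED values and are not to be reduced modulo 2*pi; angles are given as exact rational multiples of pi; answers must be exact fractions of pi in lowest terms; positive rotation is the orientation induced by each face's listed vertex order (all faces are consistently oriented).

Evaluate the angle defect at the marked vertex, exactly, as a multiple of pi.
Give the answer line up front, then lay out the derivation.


Answer: defect(P5) = (11/12)*pi

Sum of corner angles at P5: (13/12)*pi
defect = 2*pi - (13/12)*pi


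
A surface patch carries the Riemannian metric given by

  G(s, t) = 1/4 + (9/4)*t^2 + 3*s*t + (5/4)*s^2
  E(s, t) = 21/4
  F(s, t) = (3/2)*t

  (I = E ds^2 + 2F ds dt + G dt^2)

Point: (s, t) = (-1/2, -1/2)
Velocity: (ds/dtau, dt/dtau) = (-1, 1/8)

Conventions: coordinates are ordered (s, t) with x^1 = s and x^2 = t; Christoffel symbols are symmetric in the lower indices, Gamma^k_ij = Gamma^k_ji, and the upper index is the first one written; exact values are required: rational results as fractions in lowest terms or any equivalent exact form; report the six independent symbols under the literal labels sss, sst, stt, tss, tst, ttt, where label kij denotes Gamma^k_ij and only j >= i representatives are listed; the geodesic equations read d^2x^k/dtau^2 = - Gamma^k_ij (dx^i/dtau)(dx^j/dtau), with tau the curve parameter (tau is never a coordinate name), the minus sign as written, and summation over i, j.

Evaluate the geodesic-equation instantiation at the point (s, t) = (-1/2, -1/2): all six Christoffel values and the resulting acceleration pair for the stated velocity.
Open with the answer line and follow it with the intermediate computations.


Answer: Gamma_sss = 0, Gamma_sst = -1/9, Gamma_stt = 85/198, Gamma_tss = 0, Gamma_tst = -7/9, Gamma_ttt = -82/99; accelerations (d^2s/dtau^2, d^2t/dtau^2) = (-437/12672, -575/3168)

E = 21/4, F = -3/4, G = 15/8 at the point
E_s = 0, E_t = 0, F_s = 0, F_t = 3/2, G_s = -11/4, G_t = -15/4
EG - F^2 = 297/32;  g^inv = (32/297) * [[15/8, 3/4], [3/4, 21/4]]
first-kind symbols [ij,l] = (1/2)(d_i g_jl + d_j g_il - d_l g_ij): [ss,s] = E_s/2 = 0, [ss,t] = F_s - E_t/2 = 0, [st,s] = E_t/2 = 0, [st,t] = G_s/2 = -11/8, [tt,s] = F_t - G_s/2 = 23/8, [tt,t] = G_t/2 = -15/8
Gamma^s_ij = (G*[ij,s] - F*[ij,t])/(EG - F^2), Gamma^t_ij = (E*[ij,t] - F*[ij,s])/(EG - F^2)
Gamma_sss = 0, Gamma_sst = -1/9, Gamma_stt = 85/198, Gamma_tss = 0, Gamma_tst = -7/9, Gamma_ttt = -82/99
d^2s/dtau^2 = -(Gamma_sss*(-1)^2 + 2*Gamma_sst*(-1)*(1/8) + Gamma_stt*(1/8)^2) = -437/12672
d^2t/dtau^2 = -(Gamma_tss*(-1)^2 + 2*Gamma_tst*(-1)*(1/8) + Gamma_ttt*(1/8)^2) = -575/3168


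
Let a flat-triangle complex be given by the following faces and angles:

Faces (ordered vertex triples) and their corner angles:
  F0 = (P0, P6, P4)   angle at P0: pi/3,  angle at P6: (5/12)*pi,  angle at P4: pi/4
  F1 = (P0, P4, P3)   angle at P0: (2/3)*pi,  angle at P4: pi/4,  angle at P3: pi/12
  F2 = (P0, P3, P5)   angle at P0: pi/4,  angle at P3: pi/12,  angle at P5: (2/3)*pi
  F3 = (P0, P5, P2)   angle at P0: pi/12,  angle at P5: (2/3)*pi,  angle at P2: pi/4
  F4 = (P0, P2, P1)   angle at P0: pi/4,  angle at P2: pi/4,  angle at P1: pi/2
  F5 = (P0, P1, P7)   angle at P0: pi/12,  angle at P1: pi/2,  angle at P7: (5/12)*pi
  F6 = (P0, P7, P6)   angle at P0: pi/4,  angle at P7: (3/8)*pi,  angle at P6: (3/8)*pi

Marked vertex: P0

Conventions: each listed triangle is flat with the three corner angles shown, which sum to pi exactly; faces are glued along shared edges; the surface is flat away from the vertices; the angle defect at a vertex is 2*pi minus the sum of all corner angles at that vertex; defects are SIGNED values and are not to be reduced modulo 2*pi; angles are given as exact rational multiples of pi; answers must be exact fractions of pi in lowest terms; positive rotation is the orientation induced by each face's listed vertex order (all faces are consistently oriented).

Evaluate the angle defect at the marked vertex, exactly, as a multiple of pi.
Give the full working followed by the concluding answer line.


Sum of corner angles at P0: (23/12)*pi
defect = 2*pi - (23/12)*pi

Answer: defect(P0) = pi/12


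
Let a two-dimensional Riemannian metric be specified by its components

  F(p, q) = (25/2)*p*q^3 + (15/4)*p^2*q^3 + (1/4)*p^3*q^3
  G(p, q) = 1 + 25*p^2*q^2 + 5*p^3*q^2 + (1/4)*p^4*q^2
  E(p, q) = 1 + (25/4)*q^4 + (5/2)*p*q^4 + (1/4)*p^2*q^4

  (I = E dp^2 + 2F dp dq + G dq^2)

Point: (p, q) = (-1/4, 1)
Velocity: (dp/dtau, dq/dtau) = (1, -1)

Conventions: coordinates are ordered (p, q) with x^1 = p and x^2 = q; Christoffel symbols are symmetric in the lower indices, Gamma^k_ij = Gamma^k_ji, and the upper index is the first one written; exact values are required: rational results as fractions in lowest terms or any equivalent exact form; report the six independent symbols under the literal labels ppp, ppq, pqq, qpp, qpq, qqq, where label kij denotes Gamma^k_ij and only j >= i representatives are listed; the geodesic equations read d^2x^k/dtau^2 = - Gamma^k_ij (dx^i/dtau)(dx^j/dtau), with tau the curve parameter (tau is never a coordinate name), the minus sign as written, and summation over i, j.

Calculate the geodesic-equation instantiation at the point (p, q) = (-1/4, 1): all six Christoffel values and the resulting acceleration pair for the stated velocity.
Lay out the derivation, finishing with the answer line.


E = 425/64, F = -741/256, G = 2545/1024 at the point
E_p = 19/8, E_q = 361/16, F_p = 683/64, F_q = -2223/256, G_p = -741/64, G_q = 1521/512
EG - F^2 = 8321/1024;  g^inv = (1024/8321) * [[2545/1024, 741/256], [741/256, 425/64]]
first-kind symbols [ij,l] = (1/2)(d_i g_jl + d_j g_il - d_l g_ij): [pp,p] = E_p/2 = 19/16, [pp,q] = F_p - E_q/2 = -39/64, [pq,p] = E_q/2 = 361/32, [pq,q] = G_p/2 = -741/128, [qq,p] = F_q - G_p/2 = -741/256, [qq,q] = G_q/2 = 1521/1024
Gamma^p_ij = (G*[ij,p] - F*[ij,q])/(EG - F^2), Gamma^q_ij = (E*[ij,q] - F*[ij,p])/(EG - F^2)
Gamma_ppp = 1216/8321, Gamma_ppq = 11552/8321, Gamma_pqq = -2964/8321, Gamma_qpp = -624/8321, Gamma_qpq = -5928/8321, Gamma_qqq = 1521/8321
d^2p/dtau^2 = -(Gamma_ppp*(1)^2 + 2*Gamma_ppq*(1)*(-1) + Gamma_pqq*(-1)^2) = 24852/8321
d^2q/dtau^2 = -(Gamma_qpp*(1)^2 + 2*Gamma_qpq*(1)*(-1) + Gamma_qqq*(-1)^2) = -12753/8321

Answer: Gamma_ppp = 1216/8321, Gamma_ppq = 11552/8321, Gamma_pqq = -2964/8321, Gamma_qpp = -624/8321, Gamma_qpq = -5928/8321, Gamma_qqq = 1521/8321; accelerations (d^2p/dtau^2, d^2q/dtau^2) = (24852/8321, -12753/8321)


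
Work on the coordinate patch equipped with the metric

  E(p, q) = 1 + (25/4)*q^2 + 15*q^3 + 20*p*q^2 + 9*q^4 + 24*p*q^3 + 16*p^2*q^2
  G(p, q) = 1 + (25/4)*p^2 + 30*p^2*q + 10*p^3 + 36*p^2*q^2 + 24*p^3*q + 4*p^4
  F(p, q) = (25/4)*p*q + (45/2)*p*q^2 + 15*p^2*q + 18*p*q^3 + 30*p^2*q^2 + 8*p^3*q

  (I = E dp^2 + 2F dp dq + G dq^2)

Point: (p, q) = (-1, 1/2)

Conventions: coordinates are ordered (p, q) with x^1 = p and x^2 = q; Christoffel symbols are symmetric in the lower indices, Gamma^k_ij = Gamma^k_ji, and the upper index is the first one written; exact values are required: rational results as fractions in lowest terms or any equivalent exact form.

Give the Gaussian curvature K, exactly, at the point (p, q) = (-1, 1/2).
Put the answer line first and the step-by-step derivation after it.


Answer: K = -228/2809

E = 1, F = 0, G = 53/4, EG - F^2 = 53/4 at the point
E_p = 0, E_q = 0, F_p = -7, F_q = -21/4, G_p = -21/2, G_q = 42
E_qq = 9/2, F_pq = -95/4, G_pp = -47/2
Using the Brioschi determinant formula for K from the metric derivatives:
M1 = [[-E_qq/2 + F_pq - G_pp/2, E_p/2, F_p - E_q/2], [F_q - G_p/2, E, F], [G_q/2, F, G]] = [[-57/4, 0, -7], [0, 1, 0], [21, 0, 53/4]]; det M1 = -669/16
M2 = [[0, E_q/2, G_p/2], [E_q/2, E, F], [G_p/2, F, G]] = [[0, 0, -21/4], [0, 1, 0], [-21/4, 0, 53/4]]; det M2 = -441/16
det M1 - det M2 = -57/4; K = -57/4 / (53/4)^2 = -228/2809


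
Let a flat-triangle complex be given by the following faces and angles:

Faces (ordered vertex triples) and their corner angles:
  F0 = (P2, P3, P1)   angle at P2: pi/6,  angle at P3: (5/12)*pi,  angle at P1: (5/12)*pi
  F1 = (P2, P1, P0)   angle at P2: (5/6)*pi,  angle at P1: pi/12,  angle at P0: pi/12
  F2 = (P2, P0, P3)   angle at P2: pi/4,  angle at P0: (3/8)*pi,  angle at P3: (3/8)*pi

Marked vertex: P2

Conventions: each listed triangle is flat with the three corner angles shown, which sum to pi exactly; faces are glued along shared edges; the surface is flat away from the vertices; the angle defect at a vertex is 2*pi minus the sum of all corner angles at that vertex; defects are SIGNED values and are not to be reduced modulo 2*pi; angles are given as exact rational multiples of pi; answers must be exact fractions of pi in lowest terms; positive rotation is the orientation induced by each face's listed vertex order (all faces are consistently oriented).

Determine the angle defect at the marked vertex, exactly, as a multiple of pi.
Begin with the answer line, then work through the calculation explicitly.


Answer: defect(P2) = (3/4)*pi

Sum of corner angles at P2: (5/4)*pi
defect = 2*pi - (5/4)*pi


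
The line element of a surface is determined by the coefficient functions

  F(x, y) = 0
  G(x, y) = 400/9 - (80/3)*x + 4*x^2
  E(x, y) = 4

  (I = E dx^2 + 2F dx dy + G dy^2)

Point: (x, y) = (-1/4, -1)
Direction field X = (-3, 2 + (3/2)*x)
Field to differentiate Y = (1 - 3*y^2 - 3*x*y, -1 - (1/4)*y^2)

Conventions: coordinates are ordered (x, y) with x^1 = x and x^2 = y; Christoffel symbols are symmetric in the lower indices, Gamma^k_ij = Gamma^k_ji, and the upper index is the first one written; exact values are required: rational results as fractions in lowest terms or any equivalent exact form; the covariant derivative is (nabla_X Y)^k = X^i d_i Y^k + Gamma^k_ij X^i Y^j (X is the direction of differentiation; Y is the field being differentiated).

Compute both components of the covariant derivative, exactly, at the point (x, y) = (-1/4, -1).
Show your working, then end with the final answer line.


E = 4, F = 0, G = 1849/36 at the point
E_x = 0, E_y = 0, F_x = 0, F_y = 0, G_x = -86/3, G_y = 0
EG - F^2 = 1849/9;  g^inv = (9/1849) * [[1849/36, 0], [0, 4]]
first-kind symbols [ij,l] = (1/2)(d_i g_jl + d_j g_il - d_l g_ij): [xx,x] = E_x/2 = 0, [xx,y] = F_x - E_y/2 = 0, [xy,x] = E_y/2 = 0, [xy,y] = G_x/2 = -43/3, [yy,x] = F_y - G_x/2 = 43/3, [yy,y] = G_y/2 = 0
Gamma^x_ij = (G*[ij,x] - F*[ij,y])/(EG - F^2), Gamma^y_ij = (E*[ij,y] - F*[ij,x])/(EG - F^2)
Gamma_xxx = 0, Gamma_xxy = 0, Gamma_xyy = 43/12, Gamma_yxx = 0, Gamma_yxy = -12/43, Gamma_yyy = 0
X = (-3, 13/8), Y = (-11/4, -5/4) at the point

Answer: (nabla_X Y)^x = -2039/384, (nabla_X Y)^y = 697/688


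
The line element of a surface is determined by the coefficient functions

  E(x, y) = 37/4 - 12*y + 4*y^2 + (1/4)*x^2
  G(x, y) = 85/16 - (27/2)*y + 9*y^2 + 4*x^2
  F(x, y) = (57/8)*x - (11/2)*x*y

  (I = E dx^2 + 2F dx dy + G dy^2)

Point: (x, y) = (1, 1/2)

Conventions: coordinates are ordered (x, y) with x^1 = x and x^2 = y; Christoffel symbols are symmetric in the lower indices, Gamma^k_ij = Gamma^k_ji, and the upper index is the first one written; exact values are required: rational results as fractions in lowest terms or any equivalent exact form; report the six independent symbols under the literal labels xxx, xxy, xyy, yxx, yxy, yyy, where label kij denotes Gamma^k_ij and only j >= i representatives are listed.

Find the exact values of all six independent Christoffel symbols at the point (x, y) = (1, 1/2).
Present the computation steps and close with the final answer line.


E = 9/2, F = 35/8, G = 77/16 at the point
E_x = 1/2, E_y = -8, F_x = 35/8, F_y = -11/2, G_x = 8, G_y = -9/2
EG - F^2 = 161/64;  g^inv = (64/161) * [[77/16, -35/8], [-35/8, 9/2]]
first-kind symbols [ij,l] = (1/2)(d_i g_jl + d_j g_il - d_l g_ij): [xx,x] = E_x/2 = 1/4, [xx,y] = F_x - E_y/2 = 67/8, [xy,x] = E_y/2 = -4, [xy,y] = G_x/2 = 4, [yy,x] = F_y - G_x/2 = -19/2, [yy,y] = G_y/2 = -9/4
Gamma^x_ij = (G*[ij,x] - F*[ij,y])/(EG - F^2), Gamma^y_ij = (E*[ij,y] - F*[ij,x])/(EG - F^2)

Answer: Gamma_xxx = -324/23, Gamma_xxy = -336/23, Gamma_xyy = -328/23, Gamma_yxx = 2342/161, Gamma_yxy = 2272/161, Gamma_yyy = 2012/161


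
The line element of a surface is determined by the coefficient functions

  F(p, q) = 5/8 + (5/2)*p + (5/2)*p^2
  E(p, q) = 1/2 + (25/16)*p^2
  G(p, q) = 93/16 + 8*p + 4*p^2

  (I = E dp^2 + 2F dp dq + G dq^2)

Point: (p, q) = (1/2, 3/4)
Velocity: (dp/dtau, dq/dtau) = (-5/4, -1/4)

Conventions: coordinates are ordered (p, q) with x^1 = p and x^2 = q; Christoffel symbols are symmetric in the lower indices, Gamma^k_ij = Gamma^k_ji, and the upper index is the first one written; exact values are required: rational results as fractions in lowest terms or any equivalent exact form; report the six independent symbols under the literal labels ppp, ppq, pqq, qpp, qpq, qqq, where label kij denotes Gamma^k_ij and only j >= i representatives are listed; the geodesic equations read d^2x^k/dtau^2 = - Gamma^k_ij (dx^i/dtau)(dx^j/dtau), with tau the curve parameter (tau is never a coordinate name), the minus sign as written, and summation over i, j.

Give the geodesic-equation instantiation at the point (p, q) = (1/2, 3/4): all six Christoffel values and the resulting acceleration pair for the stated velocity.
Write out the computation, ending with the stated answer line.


E = 57/64, F = 5/2, G = 173/16 at the point
E_p = 25/16, E_q = 0, F_p = 5, F_q = 0, G_p = 12, G_q = 0
EG - F^2 = 3461/1024;  g^inv = (1024/3461) * [[173/16, -5/2], [-5/2, 57/64]]
first-kind symbols [ij,l] = (1/2)(d_i g_jl + d_j g_il - d_l g_ij): [pp,p] = E_p/2 = 25/32, [pp,q] = F_p - E_q/2 = 5, [pq,p] = E_q/2 = 0, [pq,q] = G_p/2 = 6, [qq,p] = F_q - G_p/2 = -6, [qq,q] = G_q/2 = 0
Gamma^p_ij = (G*[ij,p] - F*[ij,q])/(EG - F^2), Gamma^q_ij = (E*[ij,q] - F*[ij,p])/(EG - F^2)
Gamma_ppp = -4150/3461, Gamma_ppq = -15360/3461, Gamma_pqq = -66432/3461, Gamma_qpp = 2560/3461, Gamma_qpq = 5472/3461, Gamma_qqq = 15360/3461
d^2p/dtau^2 = -(Gamma_ppp*(-5/4)^2 + 2*Gamma_ppq*(-5/4)*(-1/4) + Gamma_pqq*(-1/4)^2) = 161891/27688
d^2q/dtau^2 = -(Gamma_qpp*(-5/4)^2 + 2*Gamma_qpq*(-5/4)*(-1/4) + Gamma_qqq*(-1/4)^2) = -8380/3461

Answer: Gamma_ppp = -4150/3461, Gamma_ppq = -15360/3461, Gamma_pqq = -66432/3461, Gamma_qpp = 2560/3461, Gamma_qpq = 5472/3461, Gamma_qqq = 15360/3461; accelerations (d^2p/dtau^2, d^2q/dtau^2) = (161891/27688, -8380/3461)


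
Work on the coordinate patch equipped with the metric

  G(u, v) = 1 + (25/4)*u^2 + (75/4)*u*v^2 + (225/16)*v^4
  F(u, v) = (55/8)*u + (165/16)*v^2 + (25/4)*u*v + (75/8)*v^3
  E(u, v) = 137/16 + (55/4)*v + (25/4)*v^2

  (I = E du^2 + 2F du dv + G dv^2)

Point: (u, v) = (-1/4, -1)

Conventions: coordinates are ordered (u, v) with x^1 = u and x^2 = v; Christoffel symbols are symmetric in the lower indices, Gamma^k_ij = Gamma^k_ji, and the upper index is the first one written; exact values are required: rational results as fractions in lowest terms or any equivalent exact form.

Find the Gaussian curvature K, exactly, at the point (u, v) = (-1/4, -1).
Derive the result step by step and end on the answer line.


E = 17/16, F = 25/32, G = 689/64, EG - F^2 = 693/64 at the point
E_u = 0, E_v = 5/4, F_u = 5/8, F_v = 95/16, G_u = 125/8, G_v = -375/8
E_vv = 25/2, F_uv = 25/4, G_uu = 25/2
Brioschi: K = (det M1 - det M2) / (EG - F^2)^2 with the standard first/second-derivative matrices M1, M2.
M1 = [[-E_vv/2 + F_uv - G_uu/2, E_u/2, F_u - E_v/2], [F_v - G_u/2, E, F], [G_v/2, F, G]] = [[-25/4, 0, 0], [-15/8, 17/16, 25/32], [-375/16, 25/32, 689/64]]; det M1 = -17325/256
M2 = [[0, E_v/2, G_u/2], [E_v/2, E, F], [G_u/2, F, G]] = [[0, 5/8, 125/16], [5/8, 17/16, 25/32], [125/16, 25/32, 689/64]]; det M2 = -15725/256
det M1 - det M2 = -25/4; K = -25/4 / (693/64)^2 = -25600/480249

Answer: K = -25600/480249


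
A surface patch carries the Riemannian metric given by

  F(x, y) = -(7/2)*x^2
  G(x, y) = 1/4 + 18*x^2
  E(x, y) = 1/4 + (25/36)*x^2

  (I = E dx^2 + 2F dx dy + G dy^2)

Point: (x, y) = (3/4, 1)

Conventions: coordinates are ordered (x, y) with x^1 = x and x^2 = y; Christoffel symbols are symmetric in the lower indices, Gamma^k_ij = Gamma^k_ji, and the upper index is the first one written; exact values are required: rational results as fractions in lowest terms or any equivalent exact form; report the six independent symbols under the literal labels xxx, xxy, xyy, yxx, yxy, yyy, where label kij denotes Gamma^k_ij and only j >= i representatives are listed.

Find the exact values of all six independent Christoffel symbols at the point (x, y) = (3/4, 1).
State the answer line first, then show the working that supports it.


Answer: Gamma_xxx = -15152/8511, Gamma_xxy = 27216/2837, Gamma_xyy = -143424/2837, Gamma_yxx = -2394/2837, Gamma_yxy = 8856/2837, Gamma_yyy = -27216/2837

E = 41/64, F = -63/32, G = 83/8 at the point
E_x = 25/24, E_y = 0, F_x = -21/4, F_y = 0, G_x = 27, G_y = 0
EG - F^2 = 2837/1024;  g^inv = (1024/2837) * [[83/8, 63/32], [63/32, 41/64]]
first-kind symbols [ij,l] = (1/2)(d_i g_jl + d_j g_il - d_l g_ij): [xx,x] = E_x/2 = 25/48, [xx,y] = F_x - E_y/2 = -21/4, [xy,x] = E_y/2 = 0, [xy,y] = G_x/2 = 27/2, [yy,x] = F_y - G_x/2 = -27/2, [yy,y] = G_y/2 = 0
Gamma^x_ij = (G*[ij,x] - F*[ij,y])/(EG - F^2), Gamma^y_ij = (E*[ij,y] - F*[ij,x])/(EG - F^2)


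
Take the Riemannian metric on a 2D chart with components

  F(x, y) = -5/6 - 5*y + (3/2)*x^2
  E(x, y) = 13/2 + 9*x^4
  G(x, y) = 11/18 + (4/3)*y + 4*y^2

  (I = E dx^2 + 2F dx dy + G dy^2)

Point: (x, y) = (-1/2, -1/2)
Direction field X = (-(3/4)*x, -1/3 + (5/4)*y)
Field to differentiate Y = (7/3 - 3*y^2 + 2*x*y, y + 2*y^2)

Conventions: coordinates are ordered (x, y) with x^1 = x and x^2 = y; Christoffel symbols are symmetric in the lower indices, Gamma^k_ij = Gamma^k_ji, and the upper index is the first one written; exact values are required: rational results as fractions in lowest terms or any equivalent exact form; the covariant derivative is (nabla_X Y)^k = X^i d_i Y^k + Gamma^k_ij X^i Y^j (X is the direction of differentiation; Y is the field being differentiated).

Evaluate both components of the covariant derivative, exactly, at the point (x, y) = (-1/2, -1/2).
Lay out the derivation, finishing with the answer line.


E = 113/16, F = 49/24, G = 17/18 at the point
E_x = -9/2, E_y = 0, F_x = -3/2, F_y = -5, G_x = 0, G_y = -8/3
EG - F^2 = 1441/576;  g^inv = (576/1441) * [[17/18, -49/24], [-49/24, 113/16]]
first-kind symbols [ij,l] = (1/2)(d_i g_jl + d_j g_il - d_l g_ij): [xx,x] = E_x/2 = -9/4, [xx,y] = F_x - E_y/2 = -3/2, [xy,x] = E_y/2 = 0, [xy,y] = G_x/2 = 0, [yy,x] = F_y - G_x/2 = -5, [yy,y] = G_y/2 = -4/3
Gamma^x_ij = (G*[ij,x] - F*[ij,y])/(EG - F^2), Gamma^y_ij = (E*[ij,y] - F*[ij,x])/(EG - F^2)
Gamma_xxx = 540/1441, Gamma_xxy = 0, Gamma_xyy = -1152/1441, Gamma_yxx = -3456/1441, Gamma_yxy = 0, Gamma_yyy = 456/1441
X = (3/8, -23/24), Y = (25/12, 0) at the point

Answer: (nabla_X Y)^x = -34565/17292, (nabla_X Y)^y = -31657/34584


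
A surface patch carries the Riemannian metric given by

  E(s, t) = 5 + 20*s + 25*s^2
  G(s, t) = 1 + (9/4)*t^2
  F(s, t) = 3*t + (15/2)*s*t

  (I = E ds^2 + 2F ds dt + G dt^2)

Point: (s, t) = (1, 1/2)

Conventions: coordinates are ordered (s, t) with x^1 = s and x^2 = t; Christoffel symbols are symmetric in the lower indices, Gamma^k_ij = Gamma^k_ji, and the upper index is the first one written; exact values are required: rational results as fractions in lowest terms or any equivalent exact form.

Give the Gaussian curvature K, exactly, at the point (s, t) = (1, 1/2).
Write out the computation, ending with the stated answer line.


E = 50, F = 21/4, G = 25/16, EG - F^2 = 809/16 at the point
E_s = 70, E_t = 0, F_s = 15/4, F_t = 21/2, G_s = 0, G_t = 9/4
E_tt = 0, F_st = 15/2, G_ss = 0
Brioschi: K = (det M1 - det M2) / (EG - F^2)^2 with the standard first/second-derivative matrices M1, M2.
M1 = [[-E_tt/2 + F_st - G_ss/2, E_s/2, F_s - E_t/2], [F_t - G_s/2, E, F], [G_t/2, F, G]] = [[15/2, 35, 15/4], [21/2, 50, 21/4], [9/8, 21/4, 25/16]]; det M1 = 15/2
M2 = [[0, E_t/2, G_s/2], [E_t/2, E, F], [G_s/2, F, G]] = [[0, 0, 0], [0, 50, 21/4], [0, 21/4, 25/16]]; det M2 = 0
det M1 - det M2 = 15/2; K = 15/2 / (809/16)^2 = 1920/654481

Answer: K = 1920/654481


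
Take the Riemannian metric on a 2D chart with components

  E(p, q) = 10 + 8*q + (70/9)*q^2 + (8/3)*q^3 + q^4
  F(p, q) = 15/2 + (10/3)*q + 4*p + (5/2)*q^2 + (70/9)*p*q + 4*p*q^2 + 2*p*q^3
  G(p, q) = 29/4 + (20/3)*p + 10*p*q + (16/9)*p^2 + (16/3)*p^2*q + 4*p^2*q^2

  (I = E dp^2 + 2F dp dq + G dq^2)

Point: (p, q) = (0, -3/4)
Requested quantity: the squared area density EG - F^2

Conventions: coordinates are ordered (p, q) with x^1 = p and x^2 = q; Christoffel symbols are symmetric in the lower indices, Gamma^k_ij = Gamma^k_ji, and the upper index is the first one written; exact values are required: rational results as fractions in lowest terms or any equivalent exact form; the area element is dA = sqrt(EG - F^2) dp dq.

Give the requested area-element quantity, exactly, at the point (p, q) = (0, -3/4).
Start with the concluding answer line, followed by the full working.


Answer: EG - F^2 = 3537/256

E = 1937/256, F = 205/32, G = 29/4; EG - F^2 = 3537/256
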